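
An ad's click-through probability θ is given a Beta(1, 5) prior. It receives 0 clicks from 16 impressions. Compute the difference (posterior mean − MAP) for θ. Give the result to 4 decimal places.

Posterior: Beta(1+0, 5+16) = Beta(1, 21).
Since α = 1 ≤ 1 and β > 1, the Beta density is monotone decreasing on [0,1]; the mode is at 0.
Mean = 1/(1+21) = 0.0455.
Difference = 0.0455 − 0.0000 = 0.0455.

0.0455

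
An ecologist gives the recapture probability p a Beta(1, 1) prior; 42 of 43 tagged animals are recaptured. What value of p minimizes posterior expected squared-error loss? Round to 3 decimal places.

0.956

Posterior: Beta(1+42, 1+1) = Beta(43, 2).
Mode = (43−1)/(43+2−2) = 42/43 = 0.977.
With a flat prior the MAP equals the MLE, 42/43.
Mean = 43/(43+2) = 43/45 = 0.956.
Squared-error loss ⇒ the optimal estimator is the posterior mean.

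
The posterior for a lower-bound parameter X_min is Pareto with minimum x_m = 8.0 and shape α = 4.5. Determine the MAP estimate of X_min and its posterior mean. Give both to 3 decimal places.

MAP estimate = 8.000, posterior mean = 10.286

The Pareto density is strictly decreasing on [x_m, ∞), so the mode is x_m = 8.000.
Mean = α·x_m/(α−1) = 4.5·8.0/3.5 = 10.286.
Right-skewed posterior ⇒ mode < mean.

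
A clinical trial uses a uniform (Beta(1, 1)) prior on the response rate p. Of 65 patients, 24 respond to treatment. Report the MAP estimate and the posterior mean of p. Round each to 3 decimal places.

MAP = 0.369, posterior mean = 0.373

Posterior: Beta(1+24, 1+41) = Beta(25, 42).
Mode = (25−1)/(25+42−2) = 24/65 = 0.369.
With a flat prior the MAP equals the MLE, 24/65.
Mean = 25/(25+42) = 25/67 = 0.373.
The mean is pulled above the mode by the posterior's right skew.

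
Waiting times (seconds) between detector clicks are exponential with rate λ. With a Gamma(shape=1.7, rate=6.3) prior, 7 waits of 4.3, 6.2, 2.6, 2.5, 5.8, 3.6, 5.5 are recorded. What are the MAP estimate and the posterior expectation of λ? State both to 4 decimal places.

MAP estimate = 0.2092, posterior expectation = 0.2364

Σ times = 30.5. Posterior: Gamma(shape = 1.7+7 = 8.7, rate = 6.3+30.5 = 36.8).
Mode = (α−1)/β = 7.7/36.8 = 0.2092.
Mean = α/β = 8.7/36.8 = 0.2364.
The posterior is right-skewed, so the mean exceeds the mode.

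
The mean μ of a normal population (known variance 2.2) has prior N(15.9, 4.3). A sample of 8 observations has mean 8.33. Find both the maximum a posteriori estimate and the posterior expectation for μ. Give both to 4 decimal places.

Posterior for μ is Normal. Precision-weighted mean: (1/4.3·15.9 + 8/2.2·8.33) / (1/4.3 + 8/2.2) = 8.7850.
A Normal posterior is symmetric, so mode = mean.

MAP: 8.7850. Posterior mean: 8.7850.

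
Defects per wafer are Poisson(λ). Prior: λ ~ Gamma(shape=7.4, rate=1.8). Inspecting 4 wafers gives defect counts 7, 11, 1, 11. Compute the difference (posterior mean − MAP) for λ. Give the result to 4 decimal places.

0.1724

Σ counts = 30. Posterior: Gamma(shape = 7.4+30 = 37.4, rate = 1.8+4 = 5.8).
Mode = (α−1)/β = 36.4/5.8 = 6.2759.
Mean = α/β = 37.4/5.8 = 6.4483.
Difference = 6.4483 − 6.2759 = 0.1724.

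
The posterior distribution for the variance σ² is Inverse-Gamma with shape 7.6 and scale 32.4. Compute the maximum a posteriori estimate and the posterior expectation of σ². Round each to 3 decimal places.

Mode = β/(α+1) = 32.4/8.6 = 3.767.
Mean = β/(α−1) = 32.4/6.6 = 4.909.

MAP = 3.767; posterior mean = 4.909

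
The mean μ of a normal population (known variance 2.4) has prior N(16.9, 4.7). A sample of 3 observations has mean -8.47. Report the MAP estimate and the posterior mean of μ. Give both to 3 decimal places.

Posterior for μ is Normal. Precision-weighted mean: (1/4.7·16.9 + 3/2.4·-8.47) / (1/4.7 + 3/2.4) = -4.780.
A Normal posterior is symmetric, so mode = mean.

MAP = -4.780, posterior mean = -4.780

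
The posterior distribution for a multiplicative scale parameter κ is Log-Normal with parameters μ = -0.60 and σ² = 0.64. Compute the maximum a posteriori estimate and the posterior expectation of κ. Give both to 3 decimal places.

MAP = 0.289, posterior mean = 0.756

Mode = exp(μ − σ²) = exp(-1.24) = 0.289.
Mean = exp(μ + σ²/2) = exp(-0.280) = 0.756.
Right-skewed posterior ⇒ mode < mean.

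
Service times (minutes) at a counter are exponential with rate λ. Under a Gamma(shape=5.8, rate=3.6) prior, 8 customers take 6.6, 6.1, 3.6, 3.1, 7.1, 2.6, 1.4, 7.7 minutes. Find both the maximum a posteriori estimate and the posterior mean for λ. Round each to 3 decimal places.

MAP = 0.306; posterior mean = 0.330

Σ times = 38.2. Posterior: Gamma(shape = 5.8+8 = 13.8, rate = 3.6+38.2 = 41.8).
Mode = (α−1)/β = 12.8/41.8 = 0.306.
Mean = α/β = 13.8/41.8 = 0.330.
The mean is pulled above the mode by the posterior's right skew.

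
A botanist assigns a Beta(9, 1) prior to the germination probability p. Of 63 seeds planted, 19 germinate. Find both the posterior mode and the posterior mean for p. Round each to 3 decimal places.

Posterior: Beta(9+19, 1+44) = Beta(28, 45).
Mode = (28−1)/(28+45−2) = 27/71 = 0.380.
Mean = 28/(28+45) = 28/73 = 0.384.

MAP = 0.380; posterior mean = 0.384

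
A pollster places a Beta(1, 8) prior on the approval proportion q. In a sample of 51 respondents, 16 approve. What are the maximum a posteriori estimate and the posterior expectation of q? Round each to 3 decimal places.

Posterior: Beta(1+16, 8+35) = Beta(17, 43).
Mode = (17−1)/(17+43−2) = 16/58 = 0.276.
Mean = 17/(17+43) = 17/60 = 0.283.

MAP: 0.276. Posterior mean: 0.283.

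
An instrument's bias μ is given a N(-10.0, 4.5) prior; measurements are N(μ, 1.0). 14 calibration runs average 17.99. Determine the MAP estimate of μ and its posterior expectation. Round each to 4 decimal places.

Posterior for μ is Normal. Precision-weighted mean: (1/4.5·-10.0 + 14/1.0·17.99) / (1/4.5 + 14/1.0) = 17.5527.
A Normal posterior is symmetric, so mode = mean.

μ_MAP = 17.5527, E[μ|data] = 17.5527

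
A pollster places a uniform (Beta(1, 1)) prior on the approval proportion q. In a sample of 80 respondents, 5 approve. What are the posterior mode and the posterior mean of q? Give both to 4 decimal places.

posterior mode = 0.0625, posterior mean = 0.0732

Posterior: Beta(1+5, 1+75) = Beta(6, 76).
Mode = (6−1)/(6+76−2) = 5/80 = 0.0625.
With a flat prior the MAP equals the MLE, 5/80.
Mean = 6/(6+76) = 6/82 = 0.0732.
The mean is pulled above the mode by the posterior's right skew.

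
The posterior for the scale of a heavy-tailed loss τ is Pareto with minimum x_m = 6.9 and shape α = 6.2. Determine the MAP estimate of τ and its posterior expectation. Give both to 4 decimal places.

MAP = 6.9000, posterior mean = 8.2269

The Pareto density is strictly decreasing on [x_m, ∞), so the mode is x_m = 6.9000.
Mean = α·x_m/(α−1) = 6.2·6.9/5.2 = 8.2269.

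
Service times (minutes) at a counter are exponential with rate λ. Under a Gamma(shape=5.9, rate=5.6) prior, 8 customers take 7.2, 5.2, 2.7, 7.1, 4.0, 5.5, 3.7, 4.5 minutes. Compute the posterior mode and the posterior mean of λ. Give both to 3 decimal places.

posterior mode = 0.284, posterior mean = 0.305

Σ times = 39.9. Posterior: Gamma(shape = 5.9+8 = 13.9, rate = 5.6+39.9 = 45.5).
Mode = (α−1)/β = 12.9/45.5 = 0.284.
Mean = α/β = 13.9/45.5 = 0.305.
The posterior is right-skewed, so the mean exceeds the mode.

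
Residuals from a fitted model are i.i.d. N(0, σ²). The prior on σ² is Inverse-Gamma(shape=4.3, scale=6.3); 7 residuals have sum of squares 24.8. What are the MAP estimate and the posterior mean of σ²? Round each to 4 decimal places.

MAP estimate = 2.1250, posterior mean = 2.7500

Posterior: Inverse-Gamma(shape = 4.3+7/2 = 7.8, scale = 6.3+24.8/2 = 18.7).
Mode = β/(α+1) = 18.7/8.8 = 2.1250.
Mean = β/(α−1) = 18.7/6.8 = 2.7500.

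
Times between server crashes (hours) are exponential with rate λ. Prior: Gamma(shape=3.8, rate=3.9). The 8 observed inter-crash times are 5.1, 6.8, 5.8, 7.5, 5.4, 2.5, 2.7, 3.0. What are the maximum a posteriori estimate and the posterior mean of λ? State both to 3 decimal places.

Σ times = 38.8. Posterior: Gamma(shape = 3.8+8 = 11.8, rate = 3.9+38.8 = 42.7).
Mode = (α−1)/β = 10.8/42.7 = 0.253.
Mean = α/β = 11.8/42.7 = 0.276.
Right-skewed posterior ⇒ mode < mean.

MAP = 0.253, posterior mean = 0.276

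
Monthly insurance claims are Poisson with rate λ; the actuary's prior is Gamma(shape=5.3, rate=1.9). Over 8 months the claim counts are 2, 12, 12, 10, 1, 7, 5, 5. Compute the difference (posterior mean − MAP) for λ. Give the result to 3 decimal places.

Σ counts = 54. Posterior: Gamma(shape = 5.3+54 = 59.3, rate = 1.9+8 = 9.9).
Mode = (α−1)/β = 58.3/9.9 = 5.889.
Mean = α/β = 59.3/9.9 = 5.990.
Difference = 5.990 − 5.889 = 0.101.
Right-skewed posterior ⇒ mode < mean.

0.101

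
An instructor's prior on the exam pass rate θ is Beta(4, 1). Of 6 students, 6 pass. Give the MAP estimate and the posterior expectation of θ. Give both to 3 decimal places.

MAP = 1.000, posterior mean = 0.909

Posterior: Beta(4+6, 1+0) = Beta(10, 1).
Since β = 1 ≤ 1 and α > 1, the Beta density is monotone increasing on [0,1]; the mode is at 1.
Mean = 10/(10+1) = 0.909.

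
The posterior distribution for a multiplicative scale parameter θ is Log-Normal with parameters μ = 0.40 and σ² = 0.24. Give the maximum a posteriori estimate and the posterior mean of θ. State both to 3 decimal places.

Mode = exp(μ − σ²) = exp(0.16) = 1.174.
Mean = exp(μ + σ²/2) = exp(0.520) = 1.682.
The posterior is right-skewed, so the mean exceeds the mode.

maximum a posteriori estimate = 1.174, posterior mean = 1.682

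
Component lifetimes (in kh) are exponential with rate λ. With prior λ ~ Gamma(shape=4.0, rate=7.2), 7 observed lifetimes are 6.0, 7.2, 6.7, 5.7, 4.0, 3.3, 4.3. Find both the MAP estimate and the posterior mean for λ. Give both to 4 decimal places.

Σ times = 37.2. Posterior: Gamma(shape = 4.0+7 = 11.0, rate = 7.2+37.2 = 44.4).
Mode = (α−1)/β = 10.0/44.4 = 0.2252.
Mean = α/β = 11.0/44.4 = 0.2477.

MAP = 0.2252, posterior mean = 0.2477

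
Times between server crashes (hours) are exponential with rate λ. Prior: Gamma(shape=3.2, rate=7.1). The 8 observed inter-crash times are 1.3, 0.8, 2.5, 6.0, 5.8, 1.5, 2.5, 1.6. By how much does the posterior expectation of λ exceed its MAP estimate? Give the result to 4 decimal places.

Σ times = 22.0. Posterior: Gamma(shape = 3.2+8 = 11.2, rate = 7.1+22.0 = 29.1).
Mode = (α−1)/β = 10.2/29.1 = 0.3505.
Mean = α/β = 11.2/29.1 = 0.3849.
Difference = 0.3849 − 0.3505 = 0.0344.

0.0344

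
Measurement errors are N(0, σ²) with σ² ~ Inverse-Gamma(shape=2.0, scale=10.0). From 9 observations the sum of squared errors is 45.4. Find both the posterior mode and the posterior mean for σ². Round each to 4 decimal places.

MAP = 4.3600; posterior mean = 5.9455

Posterior: Inverse-Gamma(shape = 2.0+9/2 = 6.5, scale = 10.0+45.4/2 = 32.7).
Mode = β/(α+1) = 32.7/7.5 = 4.3600.
Mean = β/(α−1) = 32.7/5.5 = 5.9455.
Right-skewed posterior ⇒ mode < mean.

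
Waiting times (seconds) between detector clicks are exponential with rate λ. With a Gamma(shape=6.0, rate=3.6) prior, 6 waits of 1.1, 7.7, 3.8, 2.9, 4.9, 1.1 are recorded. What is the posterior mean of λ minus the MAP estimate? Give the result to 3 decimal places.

Σ times = 21.5. Posterior: Gamma(shape = 6.0+6 = 12.0, rate = 3.6+21.5 = 25.1).
Mode = (α−1)/β = 11.0/25.1 = 0.438.
Mean = α/β = 12.0/25.1 = 0.478.
Difference = 0.478 − 0.438 = 0.040.

0.040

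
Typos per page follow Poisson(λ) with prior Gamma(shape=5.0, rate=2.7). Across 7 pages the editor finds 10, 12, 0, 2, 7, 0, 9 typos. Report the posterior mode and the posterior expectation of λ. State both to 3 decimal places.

λ_MAP = 4.536, E[λ|data] = 4.639

Σ counts = 40. Posterior: Gamma(shape = 5.0+40 = 45.0, rate = 2.7+7 = 9.7).
Mode = (α−1)/β = 44.0/9.7 = 4.536.
Mean = α/β = 45.0/9.7 = 4.639.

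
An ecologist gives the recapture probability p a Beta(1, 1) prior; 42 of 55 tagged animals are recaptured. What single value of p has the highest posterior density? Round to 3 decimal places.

Posterior: Beta(1+42, 1+13) = Beta(43, 14).
Mode = (43−1)/(43+14−2) = 42/55 = 0.764.
With a flat prior the MAP equals the MLE, 42/55.
Mean = 43/(43+14) = 43/57 = 0.754.
This is the posterior mode — the MAP estimate.

0.764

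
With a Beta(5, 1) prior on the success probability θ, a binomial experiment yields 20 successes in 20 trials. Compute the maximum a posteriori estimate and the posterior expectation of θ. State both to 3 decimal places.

Posterior: Beta(5+20, 1+0) = Beta(25, 1).
Since β = 1 ≤ 1 and α > 1, the Beta density is monotone increasing on [0,1]; the mode is at 1.
Mean = 25/(25+1) = 0.962.

MAP = 1.000; posterior mean = 0.962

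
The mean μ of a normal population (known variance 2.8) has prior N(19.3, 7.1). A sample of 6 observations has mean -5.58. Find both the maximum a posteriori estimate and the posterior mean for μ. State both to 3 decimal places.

Posterior for μ is Normal. Precision-weighted mean: (1/7.1·19.3 + 6/2.8·-5.58) / (1/7.1 + 6/2.8) = -4.046.
A Normal posterior is symmetric, so mode = mean.

MAP = -4.046; posterior mean = -4.046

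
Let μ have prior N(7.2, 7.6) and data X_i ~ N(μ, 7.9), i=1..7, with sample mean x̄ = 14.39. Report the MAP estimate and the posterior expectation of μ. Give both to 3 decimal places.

MAP = 13.460, posterior mean = 13.460

Posterior for μ is Normal. Precision-weighted mean: (1/7.6·7.2 + 7/7.9·14.39) / (1/7.6 + 7/7.9) = 13.460.
A Normal posterior is symmetric, so mode = mean.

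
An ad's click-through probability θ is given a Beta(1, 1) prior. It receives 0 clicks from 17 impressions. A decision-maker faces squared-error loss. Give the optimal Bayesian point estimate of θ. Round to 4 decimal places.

Posterior: Beta(1+0, 1+17) = Beta(1, 18).
Since α = 1 ≤ 1 and β > 1, the Beta density is monotone decreasing on [0,1]; the mode is at 0.
Mean = 1/(1+18) = 0.0526.
Squared-error loss ⇒ the optimal estimator is the posterior mean.

0.0526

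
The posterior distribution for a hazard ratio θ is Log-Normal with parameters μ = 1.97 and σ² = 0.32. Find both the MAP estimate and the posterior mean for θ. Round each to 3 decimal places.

MAP estimate = 5.207, posterior mean = 8.415

Mode = exp(μ − σ²) = exp(1.65) = 5.207.
Mean = exp(μ + σ²/2) = exp(2.130) = 8.415.
The mean is pulled above the mode by the posterior's right skew.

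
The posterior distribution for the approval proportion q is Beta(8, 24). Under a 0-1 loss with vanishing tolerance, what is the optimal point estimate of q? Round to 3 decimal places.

Mode = (8−1)/(8+24−2) = 7/30 = 0.233.
Mean = 8/(8+24) = 8/32 = 0.250.
This is the posterior mode — the MAP estimate.

0.233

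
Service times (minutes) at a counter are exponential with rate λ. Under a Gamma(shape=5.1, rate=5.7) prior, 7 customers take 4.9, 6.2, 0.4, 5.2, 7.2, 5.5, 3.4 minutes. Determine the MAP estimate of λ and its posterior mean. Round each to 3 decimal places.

MAP estimate = 0.288, posterior mean = 0.314

Σ times = 32.8. Posterior: Gamma(shape = 5.1+7 = 12.1, rate = 5.7+32.8 = 38.5).
Mode = (α−1)/β = 11.1/38.5 = 0.288.
Mean = α/β = 12.1/38.5 = 0.314.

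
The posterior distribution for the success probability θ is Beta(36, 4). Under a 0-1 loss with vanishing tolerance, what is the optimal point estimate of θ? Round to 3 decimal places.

Mode = (36−1)/(36+4−2) = 35/38 = 0.921.
Mean = 36/(36+4) = 36/40 = 0.900.
This is the posterior mode — the MAP estimate.

0.921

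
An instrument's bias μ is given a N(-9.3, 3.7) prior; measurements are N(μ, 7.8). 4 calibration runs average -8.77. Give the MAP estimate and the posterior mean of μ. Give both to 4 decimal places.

MAP = -8.9529; posterior mean = -8.9529

Posterior for μ is Normal. Precision-weighted mean: (1/3.7·-9.3 + 4/7.8·-8.77) / (1/3.7 + 4/7.8) = -8.9529.
A Normal posterior is symmetric, so mode = mean.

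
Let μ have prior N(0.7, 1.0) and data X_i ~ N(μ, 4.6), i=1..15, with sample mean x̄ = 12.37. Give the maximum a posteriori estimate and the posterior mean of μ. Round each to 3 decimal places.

Posterior for μ is Normal. Precision-weighted mean: (1/1.0·0.7 + 15/4.6·12.37) / (1/1.0 + 15/4.6) = 9.631.
A Normal posterior is symmetric, so mode = mean.

MAP = 9.631, posterior mean = 9.631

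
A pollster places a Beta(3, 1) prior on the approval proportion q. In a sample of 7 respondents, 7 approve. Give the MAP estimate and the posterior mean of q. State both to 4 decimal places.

MAP estimate = 1.0000, posterior mean = 0.9091

Posterior: Beta(3+7, 1+0) = Beta(10, 1).
Since β = 1 ≤ 1 and α > 1, the Beta density is monotone increasing on [0,1]; the mode is at 1.
Mean = 10/(10+1) = 0.9091.
The posterior is left-skewed, so the mode exceeds the mean.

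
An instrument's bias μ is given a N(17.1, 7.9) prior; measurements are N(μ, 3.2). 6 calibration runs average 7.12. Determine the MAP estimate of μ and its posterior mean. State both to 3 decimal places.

Posterior for μ is Normal. Precision-weighted mean: (1/7.9·17.1 + 6/3.2·7.12) / (1/7.9 + 6/3.2) = 7.751.
A Normal posterior is symmetric, so mode = mean.

MAP = 7.751, posterior mean = 7.751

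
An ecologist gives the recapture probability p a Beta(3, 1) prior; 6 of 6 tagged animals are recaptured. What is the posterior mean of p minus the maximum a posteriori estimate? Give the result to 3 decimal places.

-0.100

Posterior: Beta(3+6, 1+0) = Beta(9, 1).
Since β = 1 ≤ 1 and α > 1, the Beta density is monotone increasing on [0,1]; the mode is at 1.
Mean = 9/(9+1) = 0.900.
Difference = 0.900 − 1.000 = -0.100.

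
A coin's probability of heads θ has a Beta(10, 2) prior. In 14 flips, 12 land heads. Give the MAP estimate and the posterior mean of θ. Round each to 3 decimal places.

MAP estimate = 0.875, posterior mean = 0.846

Posterior: Beta(10+12, 2+2) = Beta(22, 4).
Mode = (22−1)/(22+4−2) = 21/24 = 0.875.
Mean = 22/(22+4) = 22/26 = 0.846.
The mean is pulled below the mode by the posterior's left skew.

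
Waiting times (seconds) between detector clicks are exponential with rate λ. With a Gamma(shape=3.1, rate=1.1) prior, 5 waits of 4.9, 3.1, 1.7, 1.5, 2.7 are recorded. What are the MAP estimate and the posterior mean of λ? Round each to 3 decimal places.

Σ times = 13.9. Posterior: Gamma(shape = 3.1+5 = 8.1, rate = 1.1+13.9 = 15.0).
Mode = (α−1)/β = 7.1/15.0 = 0.473.
Mean = α/β = 8.1/15.0 = 0.540.

MAP = 0.473, posterior mean = 0.540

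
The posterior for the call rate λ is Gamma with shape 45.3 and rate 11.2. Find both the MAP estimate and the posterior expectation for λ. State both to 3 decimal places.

Mode = (α−1)/β = 44.3/11.2 = 3.955.
Mean = α/β = 45.3/11.2 = 4.045.

MAP = 3.955; posterior mean = 4.045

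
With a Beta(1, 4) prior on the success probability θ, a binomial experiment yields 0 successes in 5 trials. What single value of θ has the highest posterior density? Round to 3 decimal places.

Posterior: Beta(1+0, 4+5) = Beta(1, 9).
Since α = 1 ≤ 1 and β > 1, the Beta density is monotone decreasing on [0,1]; the mode is at 0.
Mean = 1/(1+9) = 0.100.
This is the posterior mode — the MAP estimate.

0.000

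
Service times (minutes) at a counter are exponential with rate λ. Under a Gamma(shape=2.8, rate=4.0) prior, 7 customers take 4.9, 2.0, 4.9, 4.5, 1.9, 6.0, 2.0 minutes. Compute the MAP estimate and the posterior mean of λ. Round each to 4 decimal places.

Σ times = 26.2. Posterior: Gamma(shape = 2.8+7 = 9.8, rate = 4.0+26.2 = 30.2).
Mode = (α−1)/β = 8.8/30.2 = 0.2914.
Mean = α/β = 9.8/30.2 = 0.3245.
Right-skewed posterior ⇒ mode < mean.

MAP = 0.2914; posterior mean = 0.3245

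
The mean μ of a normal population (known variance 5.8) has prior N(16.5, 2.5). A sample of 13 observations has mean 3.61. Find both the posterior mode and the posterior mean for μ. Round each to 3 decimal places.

MAP: 5.562. Posterior mean: 5.562.

Posterior for μ is Normal. Precision-weighted mean: (1/2.5·16.5 + 13/5.8·3.61) / (1/2.5 + 13/5.8) = 5.562.
A Normal posterior is symmetric, so mode = mean.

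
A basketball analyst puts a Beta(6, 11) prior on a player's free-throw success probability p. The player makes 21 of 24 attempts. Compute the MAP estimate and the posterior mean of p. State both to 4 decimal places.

Posterior: Beta(6+21, 11+3) = Beta(27, 14).
Mode = (27−1)/(27+14−2) = 26/39 = 0.6667.
Mean = 27/(27+14) = 27/41 = 0.6585.
Mode > mean: the posterior has a left tail.

MAP: 0.6667. Posterior mean: 0.6585.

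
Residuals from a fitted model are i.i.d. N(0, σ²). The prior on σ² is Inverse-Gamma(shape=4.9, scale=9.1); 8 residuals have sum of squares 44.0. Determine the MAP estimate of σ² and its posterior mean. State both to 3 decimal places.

Posterior: Inverse-Gamma(shape = 4.9+8/2 = 8.9, scale = 9.1+44.0/2 = 31.1).
Mode = β/(α+1) = 31.1/9.9 = 3.141.
Mean = β/(α−1) = 31.1/7.9 = 3.937.
Mean > mode: the posterior has a right tail.

MAP = 3.141, posterior mean = 3.937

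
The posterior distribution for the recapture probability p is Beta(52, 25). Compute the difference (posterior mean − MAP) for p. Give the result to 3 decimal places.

-0.005

Mode = (52−1)/(52+25−2) = 51/75 = 0.680.
Mean = 52/(52+25) = 52/77 = 0.675.
Difference = 0.675 − 0.680 = -0.005.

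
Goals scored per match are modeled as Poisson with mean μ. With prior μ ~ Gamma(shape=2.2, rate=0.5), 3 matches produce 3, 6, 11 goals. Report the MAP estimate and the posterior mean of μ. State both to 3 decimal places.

MAP = 6.057, posterior mean = 6.343

Σ counts = 20. Posterior: Gamma(shape = 2.2+20 = 22.2, rate = 0.5+3 = 3.5).
Mode = (α−1)/β = 21.2/3.5 = 6.057.
Mean = α/β = 22.2/3.5 = 6.343.
Right-skewed posterior ⇒ mode < mean.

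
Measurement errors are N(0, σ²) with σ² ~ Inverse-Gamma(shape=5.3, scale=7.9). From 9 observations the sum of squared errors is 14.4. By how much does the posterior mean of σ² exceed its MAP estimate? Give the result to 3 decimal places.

0.318

Posterior: Inverse-Gamma(shape = 5.3+9/2 = 9.8, scale = 7.9+14.4/2 = 15.1).
Mode = β/(α+1) = 15.1/10.8 = 1.398.
Mean = β/(α−1) = 15.1/8.8 = 1.716.
Difference = 1.716 − 1.398 = 0.318.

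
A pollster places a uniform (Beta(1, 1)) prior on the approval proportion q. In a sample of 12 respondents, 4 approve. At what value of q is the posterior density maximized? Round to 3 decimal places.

Posterior: Beta(1+4, 1+8) = Beta(5, 9).
Mode = (5−1)/(5+9−2) = 4/12 = 0.333.
With a flat prior the MAP equals the MLE, 4/12.
Mean = 5/(5+9) = 5/14 = 0.357.
This is the posterior mode — the MAP estimate.

0.333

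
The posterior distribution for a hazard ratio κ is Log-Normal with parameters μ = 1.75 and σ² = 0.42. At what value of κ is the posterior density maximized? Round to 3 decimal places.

3.781

Mode = exp(μ − σ²) = exp(1.33) = 3.781.
Mean = exp(μ + σ²/2) = exp(1.960) = 7.099.
This is the posterior mode — the MAP estimate.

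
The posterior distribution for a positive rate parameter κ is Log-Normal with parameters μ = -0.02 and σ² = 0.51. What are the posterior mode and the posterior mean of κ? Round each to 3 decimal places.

MAP: 0.589. Posterior mean: 1.265.

Mode = exp(μ − σ²) = exp(-0.53) = 0.589.
Mean = exp(μ + σ²/2) = exp(0.235) = 1.265.
The posterior is right-skewed, so the mean exceeds the mode.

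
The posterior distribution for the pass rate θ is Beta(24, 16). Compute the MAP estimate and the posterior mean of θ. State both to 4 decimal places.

Mode = (24−1)/(24+16−2) = 23/38 = 0.6053.
Mean = 24/(24+16) = 24/40 = 0.6000.
The mean is pulled below the mode by the posterior's left skew.

θ_MAP = 0.6053, E[θ|data] = 0.6000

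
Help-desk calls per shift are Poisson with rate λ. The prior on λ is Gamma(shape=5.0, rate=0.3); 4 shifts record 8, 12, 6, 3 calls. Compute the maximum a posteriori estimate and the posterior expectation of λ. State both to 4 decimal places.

Σ counts = 29. Posterior: Gamma(shape = 5.0+29 = 34.0, rate = 0.3+4 = 4.3).
Mode = (α−1)/β = 33.0/4.3 = 7.6744.
Mean = α/β = 34.0/4.3 = 7.9070.

MAP = 7.6744; posterior mean = 7.9070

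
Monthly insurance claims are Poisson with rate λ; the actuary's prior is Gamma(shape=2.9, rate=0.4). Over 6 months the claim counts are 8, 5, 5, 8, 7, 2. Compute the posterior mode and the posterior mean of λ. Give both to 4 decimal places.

MAP = 5.7656; posterior mean = 5.9219

Σ counts = 35. Posterior: Gamma(shape = 2.9+35 = 37.9, rate = 0.4+6 = 6.4).
Mode = (α−1)/β = 36.9/6.4 = 5.7656.
Mean = α/β = 37.9/6.4 = 5.9219.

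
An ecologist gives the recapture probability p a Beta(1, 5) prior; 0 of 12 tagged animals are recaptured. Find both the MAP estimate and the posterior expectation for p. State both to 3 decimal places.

MAP: 0.000. Posterior mean: 0.056.

Posterior: Beta(1+0, 5+12) = Beta(1, 17).
Since α = 1 ≤ 1 and β > 1, the Beta density is monotone decreasing on [0,1]; the mode is at 0.
Mean = 1/(1+17) = 0.056.
The mean is pulled above the mode by the posterior's right skew.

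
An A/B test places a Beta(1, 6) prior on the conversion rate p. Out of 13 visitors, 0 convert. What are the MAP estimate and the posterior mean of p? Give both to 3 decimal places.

Posterior: Beta(1+0, 6+13) = Beta(1, 19).
Since α = 1 ≤ 1 and β > 1, the Beta density is monotone decreasing on [0,1]; the mode is at 0.
Mean = 1/(1+19) = 0.050.

MAP: 0.000. Posterior mean: 0.050.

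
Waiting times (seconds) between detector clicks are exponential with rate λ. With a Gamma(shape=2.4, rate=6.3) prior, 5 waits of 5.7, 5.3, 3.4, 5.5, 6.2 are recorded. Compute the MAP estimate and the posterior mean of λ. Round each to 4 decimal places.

MAP: 0.1975. Posterior mean: 0.2284.

Σ times = 26.1. Posterior: Gamma(shape = 2.4+5 = 7.4, rate = 6.3+26.1 = 32.4).
Mode = (α−1)/β = 6.4/32.4 = 0.1975.
Mean = α/β = 7.4/32.4 = 0.2284.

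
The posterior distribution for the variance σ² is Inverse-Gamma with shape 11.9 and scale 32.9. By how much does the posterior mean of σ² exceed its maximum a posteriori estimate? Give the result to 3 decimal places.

0.468

Mode = β/(α+1) = 32.9/12.9 = 2.550.
Mean = β/(α−1) = 32.9/10.9 = 3.018.
Difference = 3.018 − 2.550 = 0.468.
The posterior is right-skewed, so the mean exceeds the mode.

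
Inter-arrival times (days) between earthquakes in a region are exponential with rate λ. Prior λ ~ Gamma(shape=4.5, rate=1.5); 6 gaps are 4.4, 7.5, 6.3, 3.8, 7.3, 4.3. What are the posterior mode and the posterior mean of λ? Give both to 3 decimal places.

Σ times = 33.6. Posterior: Gamma(shape = 4.5+6 = 10.5, rate = 1.5+33.6 = 35.1).
Mode = (α−1)/β = 9.5/35.1 = 0.271.
Mean = α/β = 10.5/35.1 = 0.299.

posterior mode = 0.271, posterior mean = 0.299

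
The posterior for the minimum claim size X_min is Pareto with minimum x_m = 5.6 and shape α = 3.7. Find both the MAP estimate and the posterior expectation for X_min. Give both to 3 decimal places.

MAP estimate = 5.600, posterior expectation = 7.674

The Pareto density is strictly decreasing on [x_m, ∞), so the mode is x_m = 5.600.
Mean = α·x_m/(α−1) = 3.7·5.6/2.7 = 7.674.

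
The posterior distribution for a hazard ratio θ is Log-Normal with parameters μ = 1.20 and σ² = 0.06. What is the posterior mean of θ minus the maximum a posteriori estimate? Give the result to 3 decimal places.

Mode = exp(μ − σ²) = exp(1.14) = 3.127.
Mean = exp(μ + σ²/2) = exp(1.230) = 3.421.
Difference = 3.421 − 3.127 = 0.294.
Mean > mode: the posterior has a right tail.

0.294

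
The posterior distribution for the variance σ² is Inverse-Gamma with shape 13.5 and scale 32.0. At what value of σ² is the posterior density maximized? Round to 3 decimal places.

2.207

Mode = β/(α+1) = 32.0/14.5 = 2.207.
Mean = β/(α−1) = 32.0/12.5 = 2.560.
This is the posterior mode — the MAP estimate.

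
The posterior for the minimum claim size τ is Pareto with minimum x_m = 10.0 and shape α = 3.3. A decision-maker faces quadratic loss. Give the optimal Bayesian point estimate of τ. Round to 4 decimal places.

14.3478

The Pareto density is strictly decreasing on [x_m, ∞), so the mode is x_m = 10.0000.
Mean = α·x_m/(α−1) = 3.3·10.0/2.3 = 14.3478.
Quadratic loss ⇒ the optimal estimator is the posterior mean.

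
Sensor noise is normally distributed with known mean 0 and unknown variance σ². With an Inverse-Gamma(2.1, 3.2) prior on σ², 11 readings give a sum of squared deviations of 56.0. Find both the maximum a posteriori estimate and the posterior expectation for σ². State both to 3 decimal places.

MAP = 3.628, posterior mean = 4.727

Posterior: Inverse-Gamma(shape = 2.1+11/2 = 7.6, scale = 3.2+56.0/2 = 31.2).
Mode = β/(α+1) = 31.2/8.6 = 3.628.
Mean = β/(α−1) = 31.2/6.6 = 4.727.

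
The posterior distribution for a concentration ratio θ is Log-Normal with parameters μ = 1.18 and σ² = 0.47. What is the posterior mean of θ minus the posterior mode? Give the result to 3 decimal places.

2.082

Mode = exp(μ − σ²) = exp(0.71) = 2.034.
Mean = exp(μ + σ²/2) = exp(1.415) = 4.116.
Difference = 4.116 − 2.034 = 2.082.
Mean > mode: the posterior has a right tail.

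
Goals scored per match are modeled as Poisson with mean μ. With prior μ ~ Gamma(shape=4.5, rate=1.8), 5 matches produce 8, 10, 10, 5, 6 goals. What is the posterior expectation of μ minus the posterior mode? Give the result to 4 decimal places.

0.1471

Σ counts = 39. Posterior: Gamma(shape = 4.5+39 = 43.5, rate = 1.8+5 = 6.8).
Mode = (α−1)/β = 42.5/6.8 = 6.2500.
Mean = α/β = 43.5/6.8 = 6.3971.
Difference = 6.3971 − 6.2500 = 0.1471.
Mean > mode: the posterior has a right tail.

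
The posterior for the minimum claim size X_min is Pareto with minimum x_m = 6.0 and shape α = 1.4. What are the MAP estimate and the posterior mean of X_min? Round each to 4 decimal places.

The Pareto density is strictly decreasing on [x_m, ∞), so the mode is x_m = 6.0000.
Mean = α·x_m/(α−1) = 1.4·6.0/0.4 = 21.0000.

X_min_MAP = 6.0000, E[X_min|data] = 21.0000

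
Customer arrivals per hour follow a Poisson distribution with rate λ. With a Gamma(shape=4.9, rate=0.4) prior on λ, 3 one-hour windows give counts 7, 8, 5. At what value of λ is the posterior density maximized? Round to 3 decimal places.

Σ counts = 20. Posterior: Gamma(shape = 4.9+20 = 24.9, rate = 0.4+3 = 3.4).
Mode = (α−1)/β = 23.9/3.4 = 7.029.
Mean = α/β = 24.9/3.4 = 7.324.
This is the posterior mode — the MAP estimate.

7.029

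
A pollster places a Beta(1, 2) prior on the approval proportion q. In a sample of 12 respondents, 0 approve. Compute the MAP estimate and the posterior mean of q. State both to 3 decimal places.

q_MAP = 0.000, E[q|data] = 0.067

Posterior: Beta(1+0, 2+12) = Beta(1, 14).
Since α = 1 ≤ 1 and β > 1, the Beta density is monotone decreasing on [0,1]; the mode is at 0.
Mean = 1/(1+14) = 0.067.
The mean is pulled above the mode by the posterior's right skew.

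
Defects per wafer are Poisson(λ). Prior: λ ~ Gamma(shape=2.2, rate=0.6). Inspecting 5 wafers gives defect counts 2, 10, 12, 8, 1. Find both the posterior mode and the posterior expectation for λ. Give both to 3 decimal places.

Σ counts = 33. Posterior: Gamma(shape = 2.2+33 = 35.2, rate = 0.6+5 = 5.6).
Mode = (α−1)/β = 34.2/5.6 = 6.107.
Mean = α/β = 35.2/5.6 = 6.286.
Mean > mode: the posterior has a right tail.

λ_MAP = 6.107, E[λ|data] = 6.286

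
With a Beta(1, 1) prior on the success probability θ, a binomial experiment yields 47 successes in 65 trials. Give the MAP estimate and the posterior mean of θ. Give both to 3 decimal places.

MAP = 0.723; posterior mean = 0.716

Posterior: Beta(1+47, 1+18) = Beta(48, 19).
Mode = (48−1)/(48+19−2) = 47/65 = 0.723.
With a flat prior the MAP equals the MLE, 47/65.
Mean = 48/(48+19) = 48/67 = 0.716.
The mean is pulled below the mode by the posterior's left skew.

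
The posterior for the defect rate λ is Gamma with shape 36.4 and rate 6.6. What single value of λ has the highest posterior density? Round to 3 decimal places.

Mode = (α−1)/β = 35.4/6.6 = 5.364.
Mean = α/β = 36.4/6.6 = 5.515.
This is the posterior mode — the MAP estimate.

5.364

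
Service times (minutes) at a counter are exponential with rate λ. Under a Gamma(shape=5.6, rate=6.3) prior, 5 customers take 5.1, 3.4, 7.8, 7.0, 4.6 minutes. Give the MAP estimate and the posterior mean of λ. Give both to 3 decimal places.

Σ times = 27.9. Posterior: Gamma(shape = 5.6+5 = 10.6, rate = 6.3+27.9 = 34.2).
Mode = (α−1)/β = 9.6/34.2 = 0.281.
Mean = α/β = 10.6/34.2 = 0.310.

λ_MAP = 0.281, E[λ|data] = 0.310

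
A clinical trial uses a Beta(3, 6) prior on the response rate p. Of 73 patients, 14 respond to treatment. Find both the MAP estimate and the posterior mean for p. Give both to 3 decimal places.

Posterior: Beta(3+14, 6+59) = Beta(17, 65).
Mode = (17−1)/(17+65−2) = 16/80 = 0.200.
Mean = 17/(17+65) = 17/82 = 0.207.
Right-skewed posterior ⇒ mode < mean.

p_MAP = 0.200, E[p|data] = 0.207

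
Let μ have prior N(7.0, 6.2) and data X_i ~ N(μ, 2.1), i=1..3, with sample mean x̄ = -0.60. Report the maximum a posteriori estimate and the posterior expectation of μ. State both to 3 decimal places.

maximum a posteriori estimate = 0.171, posterior expectation = 0.171

Posterior for μ is Normal. Precision-weighted mean: (1/6.2·7.0 + 3/2.1·-0.60) / (1/6.2 + 3/2.1) = 0.171.
A Normal posterior is symmetric, so mode = mean.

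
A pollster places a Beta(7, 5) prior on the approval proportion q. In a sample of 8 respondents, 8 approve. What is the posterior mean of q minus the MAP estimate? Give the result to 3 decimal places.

-0.028

Posterior: Beta(7+8, 5+0) = Beta(15, 5).
Mode = (15−1)/(15+5−2) = 14/18 = 0.778.
Mean = 15/(15+5) = 15/20 = 0.750.
Difference = 0.750 − 0.778 = -0.028.
Left-skewed posterior ⇒ mean < mode.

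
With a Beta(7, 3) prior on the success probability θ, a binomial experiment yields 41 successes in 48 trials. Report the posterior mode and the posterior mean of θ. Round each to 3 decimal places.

posterior mode = 0.839, posterior mean = 0.828

Posterior: Beta(7+41, 3+7) = Beta(48, 10).
Mode = (48−1)/(48+10−2) = 47/56 = 0.839.
Mean = 48/(48+10) = 48/58 = 0.828.
The mean is pulled below the mode by the posterior's left skew.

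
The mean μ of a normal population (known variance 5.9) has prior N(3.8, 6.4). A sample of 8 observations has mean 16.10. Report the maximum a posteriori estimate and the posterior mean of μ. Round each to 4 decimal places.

Posterior for μ is Normal. Precision-weighted mean: (1/6.4·3.8 + 8/5.9·16.10) / (1/6.4 + 8/5.9) = 14.8291.
A Normal posterior is symmetric, so mode = mean.

MAP: 14.8291. Posterior mean: 14.8291.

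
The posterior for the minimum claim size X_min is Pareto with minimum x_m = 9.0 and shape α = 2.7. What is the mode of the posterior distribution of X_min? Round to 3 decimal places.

The Pareto density is strictly decreasing on [x_m, ∞), so the mode is x_m = 9.000.
Mean = α·x_m/(α−1) = 2.7·9.0/1.7 = 14.294.
This is the posterior mode — the MAP estimate.

9.000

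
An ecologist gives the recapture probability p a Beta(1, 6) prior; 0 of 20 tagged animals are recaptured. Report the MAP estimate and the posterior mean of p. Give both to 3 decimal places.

Posterior: Beta(1+0, 6+20) = Beta(1, 26).
Since α = 1 ≤ 1 and β > 1, the Beta density is monotone decreasing on [0,1]; the mode is at 0.
Mean = 1/(1+26) = 0.037.
Mean > mode: the posterior has a right tail.

MAP = 0.000; posterior mean = 0.037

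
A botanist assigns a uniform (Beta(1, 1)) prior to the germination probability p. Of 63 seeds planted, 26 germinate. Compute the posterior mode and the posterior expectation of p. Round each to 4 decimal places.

Posterior: Beta(1+26, 1+37) = Beta(27, 38).
Mode = (27−1)/(27+38−2) = 26/63 = 0.4127.
Mean = 27/(27+38) = 27/65 = 0.4154.

posterior mode = 0.4127, posterior expectation = 0.4154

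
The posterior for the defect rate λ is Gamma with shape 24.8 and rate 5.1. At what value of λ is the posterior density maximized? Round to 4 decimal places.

Mode = (α−1)/β = 23.8/5.1 = 4.6667.
Mean = α/β = 24.8/5.1 = 4.8627.
This is the posterior mode — the MAP estimate.

4.6667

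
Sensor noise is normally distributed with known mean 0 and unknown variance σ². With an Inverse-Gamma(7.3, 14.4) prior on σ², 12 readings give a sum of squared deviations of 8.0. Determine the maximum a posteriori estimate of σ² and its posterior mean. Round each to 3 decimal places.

maximum a posteriori estimate = 1.287, posterior mean = 1.496

Posterior: Inverse-Gamma(shape = 7.3+12/2 = 13.3, scale = 14.4+8.0/2 = 18.4).
Mode = β/(α+1) = 18.4/14.3 = 1.287.
Mean = β/(α−1) = 18.4/12.3 = 1.496.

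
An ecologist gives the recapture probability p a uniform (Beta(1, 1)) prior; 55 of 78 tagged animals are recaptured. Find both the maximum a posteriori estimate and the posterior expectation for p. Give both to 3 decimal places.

MAP = 0.705; posterior mean = 0.700

Posterior: Beta(1+55, 1+23) = Beta(56, 24).
Mode = (56−1)/(56+24−2) = 55/78 = 0.705.
With a flat prior the MAP equals the MLE, 55/78.
Mean = 56/(56+24) = 56/80 = 0.700.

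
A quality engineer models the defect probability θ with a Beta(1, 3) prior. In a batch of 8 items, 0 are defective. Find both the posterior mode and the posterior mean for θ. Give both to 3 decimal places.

posterior mode = 0.000, posterior mean = 0.083

Posterior: Beta(1+0, 3+8) = Beta(1, 11).
Since α = 1 ≤ 1 and β > 1, the Beta density is monotone decreasing on [0,1]; the mode is at 0.
Mean = 1/(1+11) = 0.083.
The mean is pulled above the mode by the posterior's right skew.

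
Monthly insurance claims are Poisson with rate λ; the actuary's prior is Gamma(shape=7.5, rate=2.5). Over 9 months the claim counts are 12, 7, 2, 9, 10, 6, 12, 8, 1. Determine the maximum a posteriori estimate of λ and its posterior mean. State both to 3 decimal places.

Σ counts = 67. Posterior: Gamma(shape = 7.5+67 = 74.5, rate = 2.5+9 = 11.5).
Mode = (α−1)/β = 73.5/11.5 = 6.391.
Mean = α/β = 74.5/11.5 = 6.478.

λ_MAP = 6.391, E[λ|data] = 6.478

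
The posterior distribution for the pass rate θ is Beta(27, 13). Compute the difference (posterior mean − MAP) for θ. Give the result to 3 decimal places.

Mode = (27−1)/(27+13−2) = 26/38 = 0.684.
Mean = 27/(27+13) = 27/40 = 0.675.
Difference = 0.675 − 0.684 = -0.009.

-0.009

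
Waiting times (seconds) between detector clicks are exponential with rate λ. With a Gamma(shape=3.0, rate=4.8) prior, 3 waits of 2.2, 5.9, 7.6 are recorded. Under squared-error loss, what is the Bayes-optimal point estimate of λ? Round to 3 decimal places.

Σ times = 15.7. Posterior: Gamma(shape = 3.0+3 = 6.0, rate = 4.8+15.7 = 20.5).
Mode = (α−1)/β = 5.0/20.5 = 0.244.
Mean = α/β = 6.0/20.5 = 0.293.
Squared-error loss ⇒ the optimal estimator is the posterior mean.

0.293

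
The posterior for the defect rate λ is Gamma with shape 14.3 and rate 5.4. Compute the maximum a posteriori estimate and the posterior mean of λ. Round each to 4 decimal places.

Mode = (α−1)/β = 13.3/5.4 = 2.4630.
Mean = α/β = 14.3/5.4 = 2.6481.

MAP = 2.4630, posterior mean = 2.6481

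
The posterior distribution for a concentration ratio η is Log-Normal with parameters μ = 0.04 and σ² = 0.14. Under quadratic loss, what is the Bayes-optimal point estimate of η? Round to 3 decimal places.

1.116

Mode = exp(μ − σ²) = exp(-0.10) = 0.905.
Mean = exp(μ + σ²/2) = exp(0.110) = 1.116.
Quadratic loss ⇒ the optimal estimator is the posterior mean.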